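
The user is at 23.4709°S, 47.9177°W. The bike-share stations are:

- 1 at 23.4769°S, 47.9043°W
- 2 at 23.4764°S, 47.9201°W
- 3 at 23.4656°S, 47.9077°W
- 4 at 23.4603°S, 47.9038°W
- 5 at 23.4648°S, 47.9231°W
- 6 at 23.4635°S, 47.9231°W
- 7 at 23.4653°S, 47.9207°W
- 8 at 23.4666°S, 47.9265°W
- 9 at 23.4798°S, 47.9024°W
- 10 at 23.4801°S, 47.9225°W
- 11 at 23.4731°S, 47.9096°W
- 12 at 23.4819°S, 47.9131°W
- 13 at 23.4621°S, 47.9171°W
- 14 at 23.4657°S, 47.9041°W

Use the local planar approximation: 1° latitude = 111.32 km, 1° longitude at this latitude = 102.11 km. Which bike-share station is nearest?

2

Distances from 23.4709°S, 47.9177°W:
1: √((-0.0060·111.32)² + (0.0134·102.11)²) = √(0.446117 + 1.872174) = 1.5226 km
2: √((-0.0055·111.32)² + (-0.0024·102.11)²) = √(0.374862 + 0.060056) = 0.6595 km
3: √((0.0053·111.32)² + (0.0100·102.11)²) = √(0.348095 + 1.042645) = 1.1793 km
4: √((0.0106·111.32)² + (0.0139·102.11)²) = √(1.392381 + 2.014495) = 1.8458 km
5: √((0.0061·111.32)² + (-0.0054·102.11)²) = √(0.461112 + 0.304035) = 0.8747 km
6: √((0.0074·111.32)² + (-0.0054·102.11)²) = √(0.678594 + 0.304035) = 0.9913 km
7: √((0.0056·111.32)² + (-0.0030·102.11)²) = √(0.388618 + 0.093838) = 0.6946 km
8: √((0.0043·111.32)² + (-0.0088·102.11)²) = √(0.229131 + 0.807424) = 1.0181 km
9: √((-0.0089·111.32)² + (0.0153·102.11)²) = √(0.981582 + 2.440728) = 1.8499 km
10: √((-0.0092·111.32)² + (-0.0048·102.11)²) = √(1.048871 + 0.240225) = 1.1354 km
11: √((-0.0022·111.32)² + (0.0081·102.11)²) = √(0.059978 + 0.684080) = 0.8626 km
12: √((-0.0110·111.32)² + (0.0046·102.11)²) = √(1.499449 + 0.220624) = 1.3115 km
13: √((0.0088·111.32)² + (0.0006·102.11)²) = √(0.959648 + 0.003754) = 0.9815 km
14: √((0.0052·111.32)² + (0.0136·102.11)²) = √(0.335084 + 1.928477) = 1.5045 km
Minimum: 2 at 0.6595 km.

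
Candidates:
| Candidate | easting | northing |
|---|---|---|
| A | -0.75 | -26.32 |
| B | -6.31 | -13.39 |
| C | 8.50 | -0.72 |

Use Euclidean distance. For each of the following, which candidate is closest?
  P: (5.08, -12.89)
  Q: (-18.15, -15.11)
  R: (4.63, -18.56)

P at (5.08, -12.89):
  A: √((-5.83)² + (-13.43)²) = √(33.9889 + 180.3649) = 14.64
  B: √((-11.39)² + (-0.50)²) = √(129.7321 + 0.2500) = 11.40
  C: √((3.42)² + (12.17)²) = √(11.6964 + 148.1089) = 12.64
  → nearest: B (11.40)
Q at (-18.15, -15.11):
  A: √((17.40)² + (-11.21)²) = √(302.7600 + 125.6641) = 20.70
  B: √((11.84)² + (1.72)²) = √(140.1856 + 2.9584) = 11.96
  C: √((26.65)² + (14.39)²) = √(710.2225 + 207.0721) = 30.29
  → nearest: B (11.96)
R at (4.63, -18.56):
  A: √((-5.38)² + (-7.76)²) = √(28.9444 + 60.2176) = 9.44
  B: √((-10.94)² + (5.17)²) = √(119.6836 + 26.7289) = 12.10
  C: √((3.87)² + (17.84)²) = √(14.9769 + 318.2656) = 18.25
  → nearest: A (9.44)

P→B; Q→B; R→A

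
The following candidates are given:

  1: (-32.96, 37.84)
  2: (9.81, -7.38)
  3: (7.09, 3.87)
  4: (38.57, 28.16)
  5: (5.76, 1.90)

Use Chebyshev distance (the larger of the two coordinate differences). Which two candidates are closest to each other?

3 and 5

Pairwise distances:
1–2: max(|42.77|, |-45.22|) = 45.22
1–3: max(|40.05|, |-33.97|) = 40.05
1–4: max(|71.53|, |-9.68|) = 71.53
1–5: max(|38.72|, |-35.94|) = 38.72
2–3: max(|-2.72|, |11.25|) = 11.25
2–4: max(|28.76|, |35.54|) = 35.54
2–5: max(|-4.05|, |9.28|) = 9.28
3–4: max(|31.48|, |24.29|) = 31.48
3–5: max(|-1.33|, |-1.97|) = 1.97
4–5: max(|-32.81|, |-26.26|) = 32.81
Closest pair: 3–5 at 1.97.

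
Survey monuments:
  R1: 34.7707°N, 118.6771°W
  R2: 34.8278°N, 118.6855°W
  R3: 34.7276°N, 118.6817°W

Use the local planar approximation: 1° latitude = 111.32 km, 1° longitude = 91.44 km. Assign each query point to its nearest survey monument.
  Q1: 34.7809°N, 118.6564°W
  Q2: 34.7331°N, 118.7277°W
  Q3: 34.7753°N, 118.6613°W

Q1→R1; Q2→R3; Q3→R1

Q1 at 34.7809°N, 118.6564°W:
  R1: √((-0.0102·111.32)² + (-0.0207·91.44)²) = √(1.289278 + 3.582722) = 2.2073 km
  R2: √((0.0469·111.32)² + (-0.0291·91.44)²) = √(27.257880 + 7.080410) = 5.8599 km
  R3: √((-0.0533·111.32)² + (-0.0253·91.44)²) = √(35.204713 + 5.351968) = 6.3684 km
  → nearest: R1 (2.2073 km)
Q2 at 34.7331°N, 118.7277°W:
  R1: √((0.0376·111.32)² + (0.0506·91.44)²) = √(17.519515 + 21.407870) = 6.2392 km
  R2: √((0.0947·111.32)² + (0.0422·91.44)²) = √(111.133848 + 14.890090) = 11.2260 km
  R3: √((-0.0055·111.32)² + (0.0460·91.44)²) = √(0.374862 + 17.692455) = 4.2506 km
  → nearest: R3 (4.2506 km)
Q3 at 34.7753°N, 118.6613°W:
  R1: √((-0.0046·111.32)² + (-0.0158·91.44)²) = √(0.262218 + 2.087308) = 1.5328 km
  R2: √((0.0525·111.32)² + (-0.0242·91.44)²) = √(34.155842 + 4.896696) = 6.2492 km
  R3: √((-0.0477·111.32)² + (-0.0204·91.44)²) = √(28.195718 + 3.479628) = 5.6281 km
  → nearest: R1 (1.5328 km)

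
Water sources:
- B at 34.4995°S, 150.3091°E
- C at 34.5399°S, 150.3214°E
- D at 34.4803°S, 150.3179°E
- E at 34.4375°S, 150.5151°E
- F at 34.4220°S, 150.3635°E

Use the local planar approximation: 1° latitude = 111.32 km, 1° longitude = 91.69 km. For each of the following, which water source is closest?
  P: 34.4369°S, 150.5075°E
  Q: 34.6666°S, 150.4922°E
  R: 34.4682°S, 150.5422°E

P→E; Q→C; R→E

P at 34.4369°S, 150.5075°E:
  B: 19.4804 km
  C: 20.5580 km
  D: 18.0433 km
  E: 0.7000 km
  F: 13.3071 km
  → nearest: E (0.7000 km)
Q at 34.6666°S, 150.4922°E:
  B: 25.0573 km
  C: 21.0757 km
  D: 26.1823 km
  E: 25.5897 km
  F: 29.6760 km
  → nearest: C (21.0757 km)
R at 34.4682°S, 150.5422°E:
  B: 21.6551 km
  C: 21.7617 km
  D: 20.6101 km
  E: 4.2254 km
  F: 17.1732 km
  → nearest: E (4.2254 km)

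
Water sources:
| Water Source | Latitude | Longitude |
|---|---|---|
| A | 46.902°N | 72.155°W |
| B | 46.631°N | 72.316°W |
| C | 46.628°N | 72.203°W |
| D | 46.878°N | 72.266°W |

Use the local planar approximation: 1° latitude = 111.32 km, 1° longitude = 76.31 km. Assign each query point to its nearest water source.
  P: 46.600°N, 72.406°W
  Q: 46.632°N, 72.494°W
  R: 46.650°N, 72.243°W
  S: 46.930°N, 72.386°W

P at 46.600°N, 72.406°W:
  A: 38.692 km
  B: 7.686 km
  C: 15.801 km
  D: 32.739 km
  → nearest: B (7.686 km)
Q at 46.632°N, 72.494°W:
  A: 39.656 km
  B: 13.584 km
  C: 22.211 km
  D: 32.444 km
  → nearest: B (13.584 km)
R at 46.650°N, 72.243°W:
  A: 28.845 km
  B: 5.959 km
  C: 3.913 km
  D: 25.442 km
  → nearest: C (3.913 km)
S at 46.930°N, 72.386°W:
  A: 17.901 km
  B: 33.711 km
  C: 36.404 km
  D: 10.833 km
  → nearest: D (10.833 km)

P→B; Q→B; R→C; S→D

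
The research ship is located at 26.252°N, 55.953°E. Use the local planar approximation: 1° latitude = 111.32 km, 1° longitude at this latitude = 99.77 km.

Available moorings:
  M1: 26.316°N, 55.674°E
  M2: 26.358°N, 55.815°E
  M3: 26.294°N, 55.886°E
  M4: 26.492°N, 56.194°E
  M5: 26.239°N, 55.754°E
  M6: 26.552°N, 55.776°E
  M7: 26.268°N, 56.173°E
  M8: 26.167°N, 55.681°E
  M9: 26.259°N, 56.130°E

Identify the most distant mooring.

M6

Distances from 26.252°N, 55.953°E:
M1: 28.733 km
M2: 18.133 km
M3: 8.157 km
M4: 35.943 km
M5: 19.907 km
M6: 37.778 km
M7: 22.022 km
M8: 28.740 km
M9: 17.676 km
Maximum: M6 at 37.778 km.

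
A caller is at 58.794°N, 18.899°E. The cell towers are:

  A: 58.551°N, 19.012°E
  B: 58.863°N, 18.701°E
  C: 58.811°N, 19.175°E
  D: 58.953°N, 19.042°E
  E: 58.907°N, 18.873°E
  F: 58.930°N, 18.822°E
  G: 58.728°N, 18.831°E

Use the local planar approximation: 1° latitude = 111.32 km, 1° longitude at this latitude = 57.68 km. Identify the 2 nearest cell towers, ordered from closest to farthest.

G, E

Distances from 58.794°N, 18.899°E:
A: 27.825 km
B: 13.763 km
C: 16.032 km
D: 19.527 km
E: 12.668 km
F: 15.778 km
G: 8.329 km
Sorted: G (8.329 km) < E (12.668 km) < B (13.763 km) < F (15.778 km) < …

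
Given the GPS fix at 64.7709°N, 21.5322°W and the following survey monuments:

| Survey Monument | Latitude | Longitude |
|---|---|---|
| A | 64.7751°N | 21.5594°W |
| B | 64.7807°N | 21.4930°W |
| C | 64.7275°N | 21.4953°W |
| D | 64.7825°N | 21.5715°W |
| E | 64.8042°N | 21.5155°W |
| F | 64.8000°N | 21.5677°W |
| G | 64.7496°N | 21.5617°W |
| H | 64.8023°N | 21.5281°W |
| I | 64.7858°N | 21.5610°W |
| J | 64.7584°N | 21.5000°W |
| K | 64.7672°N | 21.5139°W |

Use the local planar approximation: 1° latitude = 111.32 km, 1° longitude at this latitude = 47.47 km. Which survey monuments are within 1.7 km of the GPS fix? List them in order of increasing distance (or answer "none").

K, A

Distances from 64.7709°N, 21.5322°W:
A: √((0.0042·111.32)² + (-0.0272·47.47)²) = √(0.218597 + 1.667156) = 1.3732 km
B: √((0.0098·111.32)² + (0.0392·47.47)²) = √(1.190141 + 3.462666) = 2.1570 km
C: √((-0.0434·111.32)² + (0.0369·47.47)²) = √(23.341344 + 3.068253) = 5.1390 km
D: √((0.0116·111.32)² + (-0.0393·47.47)²) = √(1.667487 + 3.480355) = 2.2689 km
E: √((0.0333·111.32)² + (0.0167·47.47)²) = √(13.741523 + 0.628451) = 3.7908 km
F: √((0.0291·111.32)² + (-0.0355·47.47)²) = √(10.493790 + 2.839848) = 3.6515 km
G: √((-0.0213·111.32)² + (-0.0295·47.47)²) = √(5.622191 + 1.961022) = 2.7538 km
H: √((0.0314·111.32)² + (0.0041·47.47)²) = √(12.218157 + 0.037880) = 3.5009 km
I: √((0.0149·111.32)² + (-0.0288·47.47)²) = √(2.751180 + 1.869061) = 2.1495 km
J: √((-0.0125·111.32)² + (0.0322·47.47)²) = √(1.936272 + 2.336416) = 2.0670 km
K: √((-0.0037·111.32)² + (0.0183·47.47)²) = √(0.169648 + 0.754641) = 0.9614 km
Threshold 1.7 km: K (0.9614 km), A (1.3732 km) are within range.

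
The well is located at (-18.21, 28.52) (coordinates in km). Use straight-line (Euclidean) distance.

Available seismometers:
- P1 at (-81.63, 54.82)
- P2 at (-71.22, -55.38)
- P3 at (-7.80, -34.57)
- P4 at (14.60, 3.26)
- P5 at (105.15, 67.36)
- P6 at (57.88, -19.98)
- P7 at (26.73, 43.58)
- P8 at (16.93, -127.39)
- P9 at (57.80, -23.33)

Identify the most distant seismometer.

Distances from (-18.21, 28.52):
P1: 68.66 km
P2: 99.24 km
P3: 63.94 km
P4: 41.41 km
P5: 129.33 km
P6: 90.23 km
P7: 47.40 km
P8: 159.82 km
P9: 92.01 km
Maximum: P8 at 159.82 km.

P8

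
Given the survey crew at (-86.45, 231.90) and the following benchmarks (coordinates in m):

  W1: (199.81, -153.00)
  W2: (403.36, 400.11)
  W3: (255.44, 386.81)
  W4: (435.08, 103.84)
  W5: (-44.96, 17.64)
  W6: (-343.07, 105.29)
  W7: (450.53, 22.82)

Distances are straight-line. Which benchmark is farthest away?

W7

Distances from (-86.45, 231.90):
W1: √((286.26)² + (-384.90)²) = √(81944.7876 + 148148.0100) = 479.68 m
W2: √((489.81)² + (168.21)²) = √(239913.8361 + 28294.6041) = 517.89 m
W3: √((341.89)² + (154.91)²) = √(116888.7721 + 23997.1081) = 375.35 m
W4: √((521.53)² + (-128.06)²) = √(271993.5409 + 16399.3636) = 537.02 m
W5: √((41.49)² + (-214.26)²) = √(1721.4201 + 45907.3476) = 218.24 m
W6: √((-256.62)² + (-126.61)²) = √(65853.8244 + 16030.0921) = 286.15 m
W7: √((536.98)² + (-209.08)²) = √(288347.5204 + 43714.4464) = 576.25 m
Maximum: W7 at 576.25 m.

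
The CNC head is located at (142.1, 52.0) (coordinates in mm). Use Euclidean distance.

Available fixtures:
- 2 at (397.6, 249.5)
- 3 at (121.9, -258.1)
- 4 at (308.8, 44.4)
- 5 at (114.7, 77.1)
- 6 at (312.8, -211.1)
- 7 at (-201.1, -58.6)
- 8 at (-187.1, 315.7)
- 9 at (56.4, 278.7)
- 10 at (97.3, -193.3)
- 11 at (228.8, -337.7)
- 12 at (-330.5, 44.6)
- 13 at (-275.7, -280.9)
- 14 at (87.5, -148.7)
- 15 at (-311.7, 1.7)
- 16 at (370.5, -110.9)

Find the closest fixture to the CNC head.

5

Distances from (142.1, 52.0):
2: √((255.5)² + (197.5)²) = √(65280.250 + 39006.250) = 322.9 mm
3: √((-20.2)² + (-310.1)²) = √(408.040 + 96162.010) = 310.8 mm
4: √((166.7)² + (-7.6)²) = √(27788.890 + 57.760) = 166.9 mm
5: √((-27.4)² + (25.1)²) = √(750.760 + 630.010) = 37.2 mm
6: √((170.7)² + (-263.1)²) = √(29138.490 + 69221.610) = 313.6 mm
7: √((-343.2)² + (-110.6)²) = √(117786.240 + 12232.360) = 360.6 mm
8: √((-329.2)² + (263.7)²) = √(108372.640 + 69537.690) = 421.8 mm
9: √((-85.7)² + (226.7)²) = √(7344.490 + 51392.890) = 242.4 mm
10: √((-44.8)² + (-245.3)²) = √(2007.040 + 60172.090) = 249.4 mm
11: √((86.7)² + (-389.7)²) = √(7516.890 + 151866.090) = 399.2 mm
12: √((-472.6)² + (-7.4)²) = √(223350.760 + 54.760) = 472.7 mm
13: √((-417.8)² + (-332.9)²) = √(174556.840 + 110822.410) = 534.2 mm
14: √((-54.6)² + (-200.7)²) = √(2981.160 + 40280.490) = 208.0 mm
15: √((-453.8)² + (-50.3)²) = √(205934.440 + 2530.090) = 456.6 mm
16: √((228.4)² + (-162.9)²) = √(52166.560 + 26536.410) = 280.5 mm
Minimum: 5 at 37.2 mm.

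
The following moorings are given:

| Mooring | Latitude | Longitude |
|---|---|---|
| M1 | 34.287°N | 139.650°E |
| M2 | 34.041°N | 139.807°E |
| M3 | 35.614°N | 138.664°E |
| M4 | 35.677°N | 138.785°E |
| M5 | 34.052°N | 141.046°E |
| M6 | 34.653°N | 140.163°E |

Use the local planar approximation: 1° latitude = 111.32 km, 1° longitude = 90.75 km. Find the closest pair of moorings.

Pairwise distances:
M1–M2: 30.869 km
M1–M3: 172.709 km
M1–M4: 173.508 km
M1–M5: 129.360 km
M1–M6: 61.866 km
M2–M3: 203.523 km
M2–M4: 204.376 km
M2–M5: 112.446 km
M2–M6: 75.400 km
M3–M4: 13.029 km
M3–M5: 277.422 km
M3–M6: 173.060 km
M4–M5: 273.540 km
M4–M6: 169.211 km
M5–M6: 104.390 km
Closest pair: M3–M4 at 13.029 km.

M3 and M4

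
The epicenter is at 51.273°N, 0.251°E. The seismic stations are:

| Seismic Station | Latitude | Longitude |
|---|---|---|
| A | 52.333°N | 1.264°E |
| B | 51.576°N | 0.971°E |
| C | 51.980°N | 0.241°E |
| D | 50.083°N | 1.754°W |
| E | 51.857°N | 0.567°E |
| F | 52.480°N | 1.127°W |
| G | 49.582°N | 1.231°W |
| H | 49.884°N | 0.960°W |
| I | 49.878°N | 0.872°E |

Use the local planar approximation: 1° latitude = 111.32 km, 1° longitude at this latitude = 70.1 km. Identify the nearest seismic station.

B

Distances from 51.273°N, 0.251°E:
A: 137.719 km
B: 60.705 km
C: 78.706 km
D: 193.140 km
E: 68.681 km
F: 165.483 km
G: 215.007 km
H: 176.394 km
I: 161.278 km
Minimum: B at 60.705 km.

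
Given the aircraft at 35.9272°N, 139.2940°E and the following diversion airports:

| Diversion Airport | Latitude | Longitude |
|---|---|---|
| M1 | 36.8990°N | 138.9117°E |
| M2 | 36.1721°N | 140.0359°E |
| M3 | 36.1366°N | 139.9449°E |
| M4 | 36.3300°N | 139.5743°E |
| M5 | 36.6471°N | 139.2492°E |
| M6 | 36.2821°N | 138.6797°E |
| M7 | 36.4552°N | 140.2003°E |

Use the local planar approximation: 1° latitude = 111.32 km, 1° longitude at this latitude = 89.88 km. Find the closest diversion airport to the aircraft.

M4

Distances from 35.9272°N, 139.2940°E:
M1: √((0.9718·111.32)² + (-0.3823·89.88)²) = √(11703.080296 + 1180.686843) = 113.5067 km
M2: √((0.2449·111.32)² + (0.7419·89.88)²) = √(743.231257 + 4446.485390) = 72.0397 km
M3: √((0.2094·111.32)² + (0.6509·89.88)²) = √(543.375121 + 3422.588372) = 62.9759 km
M4: √((0.4028·111.32)² + (0.2803·89.88)²) = √(2010.598337 + 634.705590) = 51.4325 km
M5: √((0.7199·111.32)² + (-0.0448·89.88)²) = √(6422.302276 + 16.213701) = 80.2404 km
M6: √((0.3549·111.32)² + (-0.6143·89.88)²) = √(1560.840028 + 3048.506730) = 67.8922 km
M7: √((0.5280·111.32)² + (0.9063·89.88)²) = √(3454.731027 + 6635.445516) = 100.4499 km
Minimum: M4 at 51.4325 km.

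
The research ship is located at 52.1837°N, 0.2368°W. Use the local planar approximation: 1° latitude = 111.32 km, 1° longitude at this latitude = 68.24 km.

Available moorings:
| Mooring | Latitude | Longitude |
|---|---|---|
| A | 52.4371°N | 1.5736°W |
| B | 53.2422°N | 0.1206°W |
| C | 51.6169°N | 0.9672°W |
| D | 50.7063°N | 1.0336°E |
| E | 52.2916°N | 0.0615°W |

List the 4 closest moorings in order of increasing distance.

Distances from 52.1837°N, 0.2368°W:
A: 95.4851 km
B: 118.0987 km
C: 80.4077 km
D: 185.9139 km
E: 16.9521 km
Sorted: E (16.9521 km) < C (80.4077 km) < A (95.4851 km) < B (118.0987 km) < D (185.9139 km)

E, C, A, B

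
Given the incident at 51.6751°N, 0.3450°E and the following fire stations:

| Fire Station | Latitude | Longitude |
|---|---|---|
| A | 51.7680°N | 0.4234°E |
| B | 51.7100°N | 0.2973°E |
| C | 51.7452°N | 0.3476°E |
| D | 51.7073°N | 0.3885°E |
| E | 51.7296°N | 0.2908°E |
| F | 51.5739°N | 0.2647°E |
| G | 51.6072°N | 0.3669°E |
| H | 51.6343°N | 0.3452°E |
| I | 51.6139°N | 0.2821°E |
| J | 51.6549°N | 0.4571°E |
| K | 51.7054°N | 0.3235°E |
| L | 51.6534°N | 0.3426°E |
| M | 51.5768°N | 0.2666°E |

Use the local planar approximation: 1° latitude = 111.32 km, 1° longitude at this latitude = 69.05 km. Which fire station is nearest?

Distances from 51.6751°N, 0.3450°E:
A: 11.6729 km
B: 5.0933 km
C: 7.8056 km
D: 4.6766 km
E: 7.1284 km
F: 12.5562 km
G: 7.7084 km
H: 4.5419 km
I: 8.0795 km
J: 8.0605 km
K: 3.6852 km
L: 2.4213 km
M: 12.2086 km
Minimum: L at 2.4213 km.

L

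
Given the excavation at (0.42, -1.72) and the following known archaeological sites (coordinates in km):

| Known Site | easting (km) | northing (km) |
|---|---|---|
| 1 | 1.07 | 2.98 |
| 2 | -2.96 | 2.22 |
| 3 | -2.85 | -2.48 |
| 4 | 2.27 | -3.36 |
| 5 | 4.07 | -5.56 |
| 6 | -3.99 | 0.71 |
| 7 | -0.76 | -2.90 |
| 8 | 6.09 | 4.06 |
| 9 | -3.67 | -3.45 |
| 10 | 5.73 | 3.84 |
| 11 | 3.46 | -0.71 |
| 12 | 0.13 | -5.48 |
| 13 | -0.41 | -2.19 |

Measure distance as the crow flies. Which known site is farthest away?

8

Distances from (0.42, -1.72):
1: √((0.65)² + (4.70)²) = √(0.4225 + 22.0900) = 4.74 km
2: √((-3.38)² + (3.94)²) = √(11.4244 + 15.5236) = 5.19 km
3: √((-3.27)² + (-0.76)²) = √(10.6929 + 0.5776) = 3.36 km
4: √((1.85)² + (-1.64)²) = √(3.4225 + 2.6896) = 2.47 km
5: √((3.65)² + (-3.84)²) = √(13.3225 + 14.7456) = 5.30 km
6: √((-4.41)² + (2.43)²) = √(19.4481 + 5.9049) = 5.04 km
7: √((-1.18)² + (-1.18)²) = √(1.3924 + 1.3924) = 1.67 km
8: √((5.67)² + (5.78)²) = √(32.1489 + 33.4084) = 8.10 km
9: √((-4.09)² + (-1.73)²) = √(16.7281 + 2.9929) = 4.44 km
10: √((5.31)² + (5.56)²) = √(28.1961 + 30.9136) = 7.69 km
11: √((3.04)² + (1.01)²) = √(9.2416 + 1.0201) = 3.20 km
12: √((-0.29)² + (-3.76)²) = √(0.0841 + 14.1376) = 3.77 km
13: √((-0.83)² + (-0.47)²) = √(0.6889 + 0.2209) = 0.95 km
Maximum: 8 at 8.10 km.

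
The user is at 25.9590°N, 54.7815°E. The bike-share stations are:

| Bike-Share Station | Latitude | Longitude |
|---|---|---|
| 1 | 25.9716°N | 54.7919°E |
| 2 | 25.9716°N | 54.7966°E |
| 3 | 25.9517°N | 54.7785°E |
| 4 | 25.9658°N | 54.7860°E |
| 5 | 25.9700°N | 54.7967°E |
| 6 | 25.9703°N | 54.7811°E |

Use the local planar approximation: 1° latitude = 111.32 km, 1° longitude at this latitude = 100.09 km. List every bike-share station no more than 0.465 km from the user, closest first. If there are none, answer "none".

none

Distances from 25.9590°N, 54.7815°E:
1: √((0.0126·111.32)² + (0.0104·100.09)²) = √(1.967377 + 1.083548) = 1.7467 km
2: √((0.0126·111.32)² + (0.0151·100.09)²) = √(1.967377 + 2.284206) = 2.0619 km
3: √((-0.0073·111.32)² + (-0.0030·100.09)²) = √(0.660377 + 0.090162) = 0.8663 km
4: √((0.0068·111.32)² + (0.0045·100.09)²) = √(0.573013 + 0.202865) = 0.8808 km
5: √((0.0110·111.32)² + (0.0152·100.09)²) = √(1.499449 + 2.314561) = 1.9529 km
6: √((0.0113·111.32)² + (-0.0004·100.09)²) = √(1.582353 + 0.001603) = 1.2586 km
Threshold 0.465 km: none within range.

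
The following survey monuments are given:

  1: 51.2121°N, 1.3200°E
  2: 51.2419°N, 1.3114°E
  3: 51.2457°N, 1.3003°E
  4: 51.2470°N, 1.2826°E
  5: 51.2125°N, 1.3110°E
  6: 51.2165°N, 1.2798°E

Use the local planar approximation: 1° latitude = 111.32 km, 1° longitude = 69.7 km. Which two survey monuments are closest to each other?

Pairwise distances:
1–2: √((0.0298·111.32)² + (-0.0086·69.7)²) = √(11.004718 + 0.359304) = 3.3711 km
1–3: √((0.0336·111.32)² + (-0.0197·69.7)²) = √(13.990233 + 1.885376) = 3.9844 km
1–4: √((0.0349·111.32)² + (-0.0374·69.7)²) = √(15.093753 + 6.795302) = 4.6786 km
1–5: √((0.0004·111.32)² + (-0.0090·69.7)²) = √(0.001983 + 0.393505) = 0.6289 km
1–6: √((0.0044·111.32)² + (-0.0402·69.7)²) = √(0.239912 + 7.850868) = 2.8444 km
2–3: √((0.0038·111.32)² + (-0.0111·69.7)²) = √(0.178943 + 0.598565) = 0.8818 km
2–4: √((0.0051·111.32)² + (-0.0288·69.7)²) = √(0.322320 + 4.029494) = 2.0861 km
2–5: √((-0.0294·111.32)² + (-0.0004·69.7)²) = √(10.711272 + 0.000777) = 3.2729 km
2–6: √((-0.0254·111.32)² + (-0.0316·69.7)²) = √(7.994915 + 4.851094) = 3.5841 km
3–4: √((0.0013·111.32)² + (-0.0177·69.7)²) = √(0.020943 + 1.521991) = 1.2421 km
3–5: √((-0.0332·111.32)² + (0.0107·69.7)²) = √(13.659115 + 0.556203) = 3.7703 km
3–6: √((-0.0292·111.32)² + (-0.0205·69.7)²) = √(10.566036 + 2.041612) = 3.5507 km
4–5: √((-0.0345·111.32)² + (0.0284·69.7)²) = √(14.749747 + 3.918341) = 4.3207 km
4–6: √((-0.0305·111.32)² + (-0.0028·69.7)²) = √(11.527790 + 0.038087) = 3.4009 km
5–6: √((0.0040·111.32)² + (-0.0312·69.7)²) = √(0.198274 + 4.729059) = 2.2198 km
Closest pair: 1–5 at 0.6289 km.

1 and 5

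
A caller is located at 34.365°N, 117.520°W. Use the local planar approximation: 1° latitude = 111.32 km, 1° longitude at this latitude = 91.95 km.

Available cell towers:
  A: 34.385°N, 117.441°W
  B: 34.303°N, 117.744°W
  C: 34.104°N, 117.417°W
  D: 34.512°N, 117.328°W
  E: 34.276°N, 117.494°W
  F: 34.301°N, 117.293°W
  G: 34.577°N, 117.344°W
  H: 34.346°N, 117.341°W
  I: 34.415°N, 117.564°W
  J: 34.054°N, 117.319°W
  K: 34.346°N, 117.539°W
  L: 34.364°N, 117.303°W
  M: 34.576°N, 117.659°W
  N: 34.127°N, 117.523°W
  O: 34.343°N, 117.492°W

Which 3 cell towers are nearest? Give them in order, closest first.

K, O, I

Distances from 34.365°N, 117.520°W:
A: √((0.020·111.32)² + (0.079·91.95)²) = √(4.95686 + 52.76642) = 7.598 km
B: √((-0.062·111.32)² + (-0.224·91.95)²) = √(47.63540 + 424.22817) = 21.722 km
C: √((-0.261·111.32)² + (0.103·91.95)²) = √(844.16513 + 89.69700) = 30.559 km
D: √((0.147·111.32)² + (0.192·91.95)²) = √(267.78181 + 311.67784) = 24.072 km
E: √((-0.089·111.32)² + (0.026·91.95)²) = √(98.15816 + 5.71545) = 10.192 km
F: √((-0.064·111.32)² + (0.227·91.95)²) = √(50.75822 + 435.66752) = 22.055 km
G: √((0.212·111.32)² + (0.176·91.95)²) = √(556.95245 + 261.89596) = 28.616 km
H: √((-0.019·111.32)² + (0.179·91.95)²) = √(4.47356 + 270.90033) = 16.594 km
I: √((0.050·111.32)² + (-0.044·91.95)²) = √(30.98036 + 16.36850) = 6.881 km
J: √((-0.311·111.32)² + (0.201·91.95)²) = √(1198.58041 + 341.58248) = 39.245 km
K: √((-0.019·111.32)² + (-0.019·91.95)²) = √(4.47356 + 3.05218) = 2.743 km
L: √((-0.001·111.32)² + (0.217·91.95)²) = √(0.01239 + 398.12819) = 19.953 km
M: √((0.211·111.32)² + (-0.139·91.95)²) = √(551.71057 + 163.35524) = 26.741 km
N: √((-0.238·111.32)² + (-0.003·91.95)²) = √(701.94051 + 0.07609) = 26.496 km
O: √((-0.022·111.32)² + (0.028·91.95)²) = √(5.99780 + 6.62857) = 3.553 km
Sorted: K (2.743 km) < O (3.553 km) < I (6.881 km) < A (7.598 km) < E (10.192 km) < …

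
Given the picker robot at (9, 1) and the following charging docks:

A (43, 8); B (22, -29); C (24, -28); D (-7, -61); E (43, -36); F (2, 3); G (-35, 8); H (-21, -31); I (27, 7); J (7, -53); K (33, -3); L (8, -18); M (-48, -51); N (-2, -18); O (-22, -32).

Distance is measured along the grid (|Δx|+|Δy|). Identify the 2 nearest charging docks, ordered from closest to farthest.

F, L

Distances from (9, 1):
A: |34| + |7| = 34 + 7 = 41
B: |13| + |-30| = 13 + 30 = 43
C: |15| + |-29| = 15 + 29 = 44
D: |-16| + |-62| = 16 + 62 = 78
E: |34| + |-37| = 34 + 37 = 71
F: |-7| + |2| = 7 + 2 = 9
G: |-44| + |7| = 44 + 7 = 51
H: |-30| + |-32| = 30 + 32 = 62
I: |18| + |6| = 18 + 6 = 24
J: |-2| + |-54| = 2 + 54 = 56
K: |24| + |-4| = 24 + 4 = 28
L: |-1| + |-19| = 1 + 19 = 20
M: |-57| + |-52| = 57 + 52 = 109
N: |-11| + |-19| = 11 + 19 = 30
O: |-31| + |-33| = 31 + 33 = 64
Sorted: F (9) < L (20) < I (24) < K (28) < …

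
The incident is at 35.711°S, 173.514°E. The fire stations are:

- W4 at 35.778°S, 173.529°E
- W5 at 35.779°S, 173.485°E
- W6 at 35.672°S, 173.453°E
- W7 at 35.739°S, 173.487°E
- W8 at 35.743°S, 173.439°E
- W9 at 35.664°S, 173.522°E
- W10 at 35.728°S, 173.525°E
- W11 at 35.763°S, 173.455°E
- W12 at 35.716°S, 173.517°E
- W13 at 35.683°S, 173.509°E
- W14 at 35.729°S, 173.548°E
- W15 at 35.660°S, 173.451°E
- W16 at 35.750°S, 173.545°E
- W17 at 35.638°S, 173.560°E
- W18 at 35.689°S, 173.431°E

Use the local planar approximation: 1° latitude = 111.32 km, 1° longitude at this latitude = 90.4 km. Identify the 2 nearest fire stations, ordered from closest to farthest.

W12, W10

Distances from 35.711°S, 173.514°E:
W4: √((-0.067·111.32)² + (0.015·90.4)²) = √(55.62833 + 1.83874) = 7.581 km
W5: √((-0.068·111.32)² + (-0.029·90.4)²) = √(57.30127 + 6.87279) = 8.011 km
W6: √((0.039·111.32)² + (-0.061·90.4)²) = √(18.84845 + 30.40861) = 7.018 km
W7: √((-0.028·111.32)² + (-0.027·90.4)²) = √(9.71544 + 5.95750) = 3.959 km
W8: √((-0.032·111.32)² + (-0.075·90.4)²) = √(12.68955 + 45.96840) = 7.659 km
W9: √((0.047·111.32)² + (0.008·90.4)²) = √(27.37424 + 0.52302) = 5.282 km
W10: √((-0.017·111.32)² + (0.011·90.4)²) = √(3.58133 + 0.98883) = 2.138 km
W11: √((-0.052·111.32)² + (-0.059·90.4)²) = √(33.50835 + 28.44729) = 7.871 km
W12: √((-0.005·111.32)² + (0.003·90.4)²) = √(0.30980 + 0.07355) = 0.619 km
W13: √((0.028·111.32)² + (-0.005·90.4)²) = √(9.71544 + 0.20430) = 3.150 km
W14: √((-0.018·111.32)² + (0.034·90.4)²) = √(4.01505 + 9.44702) = 3.669 km
W15: √((0.051·111.32)² + (-0.063·90.4)²) = √(32.23196 + 32.43530) = 8.042 km
W16: √((-0.039·111.32)² + (0.031·90.4)²) = √(18.84845 + 7.85345) = 5.167 km
W17: √((0.073·111.32)² + (0.046·90.4)²) = √(66.03773 + 17.29229) = 9.129 km
W18: √((0.022·111.32)² + (-0.083·90.4)²) = √(5.99780 + 56.29801) = 7.893 km
Sorted: W12 (0.619 km) < W10 (2.138 km) < W13 (3.150 km) < W14 (3.669 km) < …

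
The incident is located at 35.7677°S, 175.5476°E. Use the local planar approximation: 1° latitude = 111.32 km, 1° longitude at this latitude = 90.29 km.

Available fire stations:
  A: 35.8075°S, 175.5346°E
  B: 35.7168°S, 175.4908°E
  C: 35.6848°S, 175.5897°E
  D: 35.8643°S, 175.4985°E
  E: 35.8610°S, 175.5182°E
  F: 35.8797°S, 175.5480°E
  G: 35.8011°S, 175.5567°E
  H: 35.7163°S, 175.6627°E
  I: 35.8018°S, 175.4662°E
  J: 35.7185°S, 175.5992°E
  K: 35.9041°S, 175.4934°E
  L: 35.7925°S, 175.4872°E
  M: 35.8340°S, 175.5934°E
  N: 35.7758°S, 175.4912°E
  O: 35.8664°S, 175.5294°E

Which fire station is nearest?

G

Distances from 35.7677°S, 175.5476°E:
A: √((-0.0398·111.32)² + (-0.0130·90.29)²) = √(19.629649 + 1.377736) = 4.5834 km
B: √((0.0509·111.32)² + (-0.0568·90.29)²) = √(32.105686 + 26.301225) = 7.6424 km
C: √((0.0829·111.32)² + (0.0421·90.29)²) = √(85.163883 + 14.449190) = 9.9806 km
D: √((-0.0966·111.32)² + (-0.0491·90.29)²) = √(115.638020 + 19.653608) = 11.6315 km
E: √((-0.0933·111.32)² + (-0.0294·90.29)²) = √(107.872236 + 7.046508) = 10.7200 km
F: √((-0.1120·111.32)² + (0.0004·90.29)²) = √(155.447034 + 0.001304) = 12.4679 km
G: √((-0.0334·111.32)² + (0.0091·90.29)²) = √(13.824178 + 0.675091) = 3.8078 km
H: √((0.0514·111.32)² + (0.1151·90.29)²) = √(32.739545 + 108.001541) = 11.8634 km
I: √((-0.0341·111.32)² + (-0.0814·90.29)²) = √(14.409707 + 54.016708) = 8.2720 km
J: √((0.0492·111.32)² + (0.0516·90.29)²) = √(29.996916 + 21.705946) = 7.1905 km
K: √((-0.1364·111.32)² + (-0.0542·90.29)²) = √(230.555314 + 23.948476) = 15.9532 km
L: √((-0.0248·111.32)² + (-0.0604·90.29)²) = √(7.621663 + 29.740837) = 6.1125 km
M: √((-0.0663·111.32)² + (0.0458·90.29)²) = √(54.472016 + 17.100557) = 8.4601 km
N: √((-0.0081·111.32)² + (-0.0564·90.29)²) = √(0.813048 + 25.932090) = 5.1716 km
O: √((-0.0987·111.32)² + (-0.0182·90.29)²) = √(120.720410 + 2.700363) = 11.1095 km
Minimum: G at 3.8078 km.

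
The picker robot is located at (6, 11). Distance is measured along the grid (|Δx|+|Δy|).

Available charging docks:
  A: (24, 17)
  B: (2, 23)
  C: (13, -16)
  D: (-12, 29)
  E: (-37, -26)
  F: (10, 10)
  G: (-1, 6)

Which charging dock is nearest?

Distances from (6, 11):
A: |18| + |6| = 18 + 6 = 24
B: |-4| + |12| = 4 + 12 = 16
C: |7| + |-27| = 7 + 27 = 34
D: |-18| + |18| = 18 + 18 = 36
E: |-43| + |-37| = 43 + 37 = 80
F: |4| + |-1| = 4 + 1 = 5
G: |-7| + |-5| = 7 + 5 = 12
Minimum: F at 5.

F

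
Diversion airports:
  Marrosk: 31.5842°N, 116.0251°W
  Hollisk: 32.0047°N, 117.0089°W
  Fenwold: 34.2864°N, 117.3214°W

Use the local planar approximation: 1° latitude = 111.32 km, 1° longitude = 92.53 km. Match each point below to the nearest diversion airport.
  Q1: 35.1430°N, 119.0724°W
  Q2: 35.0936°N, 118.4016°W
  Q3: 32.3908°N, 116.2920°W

Q1 at 35.1430°N, 119.0724°W:
  Marrosk: 486.2637 km
  Hollisk: 398.1278 km
  Fenwold: 187.9984 km
  → nearest: Fenwold (187.9984 km)
Q2 at 35.0936°N, 118.4016°W:
  Marrosk: 448.3025 km
  Hollisk: 367.2108 km
  Fenwold: 134.4044 km
  → nearest: Fenwold (134.4044 km)
Q3 at 32.3908°N, 116.2920°W:
  Marrosk: 93.1251 km
  Hollisk: 79.0420 km
  Fenwold: 231.5196 km
  → nearest: Hollisk (79.0420 km)

Q1→Fenwold; Q2→Fenwold; Q3→Hollisk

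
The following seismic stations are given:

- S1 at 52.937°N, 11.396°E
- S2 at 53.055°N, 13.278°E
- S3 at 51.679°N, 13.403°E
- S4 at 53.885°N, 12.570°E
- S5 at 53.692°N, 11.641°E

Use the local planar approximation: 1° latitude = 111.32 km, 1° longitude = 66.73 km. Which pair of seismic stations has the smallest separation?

S4 and S5

Pairwise distances:
S4–S5: 65.610 km
S1–S5: 85.622 km
S2–S4: 103.774 km
S1–S2: 126.271 km
S2–S5: 130.235 km
S1–S4: 131.431 km
S2–S3: 153.403 km
S1–S3: 193.773 km
S3–S4: 251.784 km
S3–S5: 253.061 km
Closest pair: S4–S5 at 65.610 km.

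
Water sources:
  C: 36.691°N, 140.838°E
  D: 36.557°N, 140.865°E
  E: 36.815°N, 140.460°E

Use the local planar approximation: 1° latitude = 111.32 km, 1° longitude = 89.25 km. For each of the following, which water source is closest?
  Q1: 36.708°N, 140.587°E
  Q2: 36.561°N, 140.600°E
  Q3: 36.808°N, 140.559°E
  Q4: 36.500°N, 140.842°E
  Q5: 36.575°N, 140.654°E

Q1→E; Q2→D; Q3→E; Q4→D; Q5→D

Q1 at 36.708°N, 140.587°E:
  C: √((-0.017·111.32)² + (0.251·89.25)²) = √(3.58133 + 501.83840) = 22.482 km
  D: √((-0.151·111.32)² + (0.278·89.25)²) = √(282.55324 + 615.61053) = 29.969 km
  E: √((0.107·111.32)² + (-0.127·89.25)²) = √(141.87764 + 128.47656) = 16.442 km
  → nearest: E (16.442 km)
Q2 at 36.561°N, 140.600°E:
  C: √((0.130·111.32)² + (0.238·89.25)²) = √(209.42721 + 451.20132) = 25.703 km
  D: √((-0.004·111.32)² + (0.265·89.25)²) = √(0.19827 + 559.38163) = 23.655 km
  E: √((0.254·111.32)² + (-0.140·89.25)²) = √(799.49146 + 156.12502) = 30.913 km
  → nearest: D (23.655 km)
Q3 at 36.808°N, 140.559°E:
  C: √((-0.117·111.32)² + (0.279·89.25)²) = √(169.63604 + 620.04735) = 28.101 km
  D: √((-0.251·111.32)² + (0.306·89.25)²) = √(780.71736 + 745.86341) = 39.071 km
  E: √((0.007·111.32)² + (-0.099·89.25)²) = √(0.60721 + 78.07048) = 8.870 km
  → nearest: E (8.870 km)
Q4 at 36.500°N, 140.842°E:
  C: √((0.191·111.32)² + (-0.004·89.25)²) = √(452.07775 + 0.12745) = 21.265 km
  D: √((0.057·111.32)² + (0.023·89.25)²) = √(40.26207 + 4.21378) = 6.669 km
  E: √((0.315·111.32)² + (-0.382·89.25)²) = √(1229.61033 + 1162.36674) = 48.908 km
  → nearest: D (6.669 km)
Q5 at 36.575°N, 140.654°E:
  C: √((0.116·111.32)² + (0.184·89.25)²) = √(166.74867 + 269.68208) = 20.891 km
  D: √((-0.018·111.32)² + (0.211·89.25)²) = √(4.01505 + 354.63481) = 18.938 km
  E: √((0.240·111.32)² + (-0.194·89.25)²) = √(713.78740 + 299.79191) = 31.837 km
  → nearest: D (18.938 km)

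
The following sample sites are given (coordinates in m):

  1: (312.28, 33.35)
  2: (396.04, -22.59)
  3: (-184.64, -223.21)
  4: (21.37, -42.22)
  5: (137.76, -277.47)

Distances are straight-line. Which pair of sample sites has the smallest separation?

Pairwise distances:
1–2: √((83.76)² + (-55.94)²) = √(7015.7376 + 3129.2836) = 100.72 m
1–3: √((-496.92)² + (-256.56)²) = √(246929.4864 + 65823.0336) = 559.24 m
1–4: √((-290.91)² + (-75.57)²) = √(84628.6281 + 5710.8249) = 300.57 m
1–5: √((-174.52)² + (-310.82)²) = √(30457.2304 + 96609.0724) = 356.46 m
2–3: √((-580.68)² + (-200.62)²) = √(337189.2624 + 40248.3844) = 614.36 m
2–4: √((-374.67)² + (-19.63)²) = √(140377.6089 + 385.3369) = 375.18 m
2–5: √((-258.28)² + (-254.88)²) = √(66708.5584 + 64963.8144) = 362.87 m
3–4: √((206.01)² + (180.99)²) = √(42440.1201 + 32757.3801) = 274.22 m
3–5: √((322.40)² + (-54.26)²) = √(103941.7600 + 2944.1476) = 326.93 m
4–5: √((116.39)² + (-235.25)²) = √(13546.6321 + 55342.5625) = 262.47 m
Closest pair: 1–2 at 100.72 m.

1 and 2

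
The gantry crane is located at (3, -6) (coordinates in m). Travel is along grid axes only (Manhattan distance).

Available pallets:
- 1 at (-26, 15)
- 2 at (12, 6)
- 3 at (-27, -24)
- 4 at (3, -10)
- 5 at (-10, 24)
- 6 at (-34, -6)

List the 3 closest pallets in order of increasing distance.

4, 2, 6

Distances from (3, -6):
1: |-29| + |21| = 29 + 21 = 50 m
2: |9| + |12| = 9 + 12 = 21 m
3: |-30| + |-18| = 30 + 18 = 48 m
4: |0| + |-4| = 0 + 4 = 4 m
5: |-13| + |30| = 13 + 30 = 43 m
6: |-37| + |0| = 37 + 0 = 37 m
Sorted: 4 (4 m) < 2 (21 m) < 6 (37 m) < 5 (43 m) < 3 (48 m) < …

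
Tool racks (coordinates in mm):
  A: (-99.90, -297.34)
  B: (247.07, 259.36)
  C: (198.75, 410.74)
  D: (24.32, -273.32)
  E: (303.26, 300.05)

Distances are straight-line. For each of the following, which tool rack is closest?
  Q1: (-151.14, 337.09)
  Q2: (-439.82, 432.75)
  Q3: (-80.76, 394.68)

Q1→C; Q2→C; Q3→C

Q1 at (-151.14, 337.09):
  A: √((51.24)² + (-634.43)²) = √(2625.5376 + 402501.4249) = 636.50 mm
  B: √((398.21)² + (-77.73)²) = √(158571.2041 + 6041.9529) = 405.73 mm
  C: √((349.89)² + (73.65)²) = √(122423.0121 + 5424.3225) = 357.56 mm
  D: √((175.46)² + (-610.41)²) = √(30786.2116 + 372600.3681) = 635.13 mm
  E: √((454.40)² + (-37.04)²) = √(206479.3600 + 1371.9616) = 455.91 mm
  → nearest: C (357.56 mm)
Q2 at (-439.82, 432.75):
  A: √((339.92)² + (-730.09)²) = √(115545.6064 + 533031.4081) = 805.34 mm
  B: √((686.89)² + (-173.39)²) = √(471817.8721 + 30064.0921) = 708.44 mm
  C: √((638.57)² + (-22.01)²) = √(407771.6449 + 484.4401) = 638.95 mm
  D: √((464.14)² + (-706.07)²) = √(215425.9396 + 498534.8449) = 844.96 mm
  E: √((743.08)² + (-132.70)²) = √(552167.8864 + 17609.2900) = 754.84 mm
  → nearest: C (638.95 mm)
Q3 at (-80.76, 394.68):
  A: √((-19.14)² + (-692.02)²) = √(366.3396 + 478891.6804) = 692.28 mm
  B: √((327.83)² + (-135.32)²) = √(107472.5089 + 18311.5024) = 354.66 mm
  C: √((279.51)² + (16.06)²) = √(78125.8401 + 257.9236) = 279.97 mm
  D: √((105.08)² + (-668.00)²) = √(11041.8064 + 446224.0000) = 676.21 mm
  E: √((384.02)² + (-94.63)²) = √(147471.3604 + 8954.8369) = 395.51 mm
  → nearest: C (279.97 mm)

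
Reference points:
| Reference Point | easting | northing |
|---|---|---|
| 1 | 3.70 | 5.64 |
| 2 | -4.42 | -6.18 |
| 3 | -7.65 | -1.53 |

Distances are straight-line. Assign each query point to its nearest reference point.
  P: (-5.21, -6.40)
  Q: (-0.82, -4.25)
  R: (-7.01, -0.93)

P at (-5.21, -6.40):
  1: 14.98
  2: 0.82
  3: 5.45
  → nearest: 2 (0.82)
Q at (-0.82, -4.25):
  1: 10.87
  2: 4.08
  3: 7.35
  → nearest: 2 (4.08)
R at (-7.01, -0.93):
  1: 12.56
  2: 5.85
  3: 0.88
  → nearest: 3 (0.88)

P→2; Q→2; R→3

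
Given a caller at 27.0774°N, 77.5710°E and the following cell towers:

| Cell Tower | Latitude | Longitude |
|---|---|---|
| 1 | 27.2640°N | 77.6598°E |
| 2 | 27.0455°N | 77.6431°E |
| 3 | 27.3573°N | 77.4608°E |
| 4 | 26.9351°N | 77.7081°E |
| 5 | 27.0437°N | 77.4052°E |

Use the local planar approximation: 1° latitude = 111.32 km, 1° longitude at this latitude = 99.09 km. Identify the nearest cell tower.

Distances from 27.0774°N, 77.5710°E:
1: √((0.1866·111.32)² + (0.0888·99.09)²) = √(431.488946 + 77.425780) = 22.5591 km
2: √((-0.0319·111.32)² + (0.0721·99.09)²) = √(12.610368 + 51.042294) = 7.9783 km
3: √((0.2799·111.32)² + (-0.1102·99.09)²) = √(970.850128 + 119.240241) = 33.0165 km
4: √((-0.1423·111.32)² + (0.1371·99.09)²) = √(250.932085 + 184.558719) = 20.8684 km
5: √((-0.0337·111.32)² + (-0.1658·99.09)²) = √(14.073632 + 269.916050) = 16.8520 km
Minimum: 2 at 7.9783 km.

2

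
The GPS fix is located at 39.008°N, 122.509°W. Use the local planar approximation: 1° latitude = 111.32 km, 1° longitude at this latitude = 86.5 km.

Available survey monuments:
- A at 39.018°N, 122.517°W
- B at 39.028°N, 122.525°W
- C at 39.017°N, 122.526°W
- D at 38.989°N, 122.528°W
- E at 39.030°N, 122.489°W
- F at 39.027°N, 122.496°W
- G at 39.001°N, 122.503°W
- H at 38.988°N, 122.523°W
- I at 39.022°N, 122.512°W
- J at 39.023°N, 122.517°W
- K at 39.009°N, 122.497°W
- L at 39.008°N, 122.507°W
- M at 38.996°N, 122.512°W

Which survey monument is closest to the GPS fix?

Distances from 39.008°N, 122.509°W:
A: √((0.010·111.32)² + (-0.008·86.5)²) = √(1.23921 + 0.47886) = 1.311 km
B: √((0.020·111.32)² + (-0.016·86.5)²) = √(4.95686 + 1.91546) = 2.622 km
C: √((0.009·111.32)² + (-0.017·86.5)²) = √(1.00376 + 2.16237) = 1.779 km
D: √((-0.019·111.32)² + (-0.019·86.5)²) = √(4.47356 + 2.70109) = 2.679 km
E: √((0.022·111.32)² + (0.020·86.5)²) = √(5.99780 + 2.99290) = 2.998 km
F: √((0.019·111.32)² + (0.013·86.5)²) = √(4.47356 + 1.26450) = 2.395 km
G: √((-0.007·111.32)² + (0.006·86.5)²) = √(0.60721 + 0.26936) = 0.936 km
H: √((-0.020·111.32)² + (-0.014·86.5)²) = √(4.95686 + 1.46652) = 2.534 km
I: √((0.014·111.32)² + (-0.003·86.5)²) = √(2.42886 + 0.06734) = 1.580 km
J: √((0.015·111.32)² + (-0.008·86.5)²) = √(2.78823 + 0.47886) = 1.808 km
K: √((0.001·111.32)² + (0.012·86.5)²) = √(0.01239 + 1.07744) = 1.044 km
L: √((0.000·111.32)² + (0.002·86.5)²) = √(0.00000 + 0.02993) = 0.173 km
M: √((-0.012·111.32)² + (-0.003·86.5)²) = √(1.78447 + 0.06734) = 1.361 km
Minimum: L at 0.173 km.

L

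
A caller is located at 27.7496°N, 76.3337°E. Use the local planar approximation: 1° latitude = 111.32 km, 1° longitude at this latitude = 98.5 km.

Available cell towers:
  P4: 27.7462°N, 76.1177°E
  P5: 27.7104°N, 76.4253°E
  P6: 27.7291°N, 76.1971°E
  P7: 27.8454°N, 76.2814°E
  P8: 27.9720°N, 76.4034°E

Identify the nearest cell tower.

P5

Distances from 27.7496°N, 76.3337°E:
P4: √((-0.0034·111.32)² + (-0.2160·98.5)²) = √(0.143253 + 452.668176) = 21.2794 km
P5: √((-0.0392·111.32)² + (0.0916·98.5)²) = √(19.042262 + 81.407311) = 10.0225 km
P6: √((-0.0205·111.32)² + (-0.1366·98.5)²) = √(5.207798 + 181.039716) = 13.6473 km
P7: √((0.0958·111.32)² + (-0.0523·98.5)²) = √(113.730622 + 26.538467) = 11.8435 km
P8: √((0.2224·111.32)² + (0.0697·98.5)²) = √(612.937173 + 47.134404) = 25.6919 km
Minimum: P5 at 10.0225 km.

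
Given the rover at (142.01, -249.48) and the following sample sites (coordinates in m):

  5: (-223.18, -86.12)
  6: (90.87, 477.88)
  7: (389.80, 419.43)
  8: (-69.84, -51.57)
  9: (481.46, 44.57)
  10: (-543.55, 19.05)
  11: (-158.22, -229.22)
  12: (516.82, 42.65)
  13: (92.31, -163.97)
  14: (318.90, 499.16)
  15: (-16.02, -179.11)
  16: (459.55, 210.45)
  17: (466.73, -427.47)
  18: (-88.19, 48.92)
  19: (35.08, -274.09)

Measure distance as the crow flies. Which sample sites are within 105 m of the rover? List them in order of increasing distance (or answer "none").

13

Distances from (142.01, -249.48):
5: 400.06 m
6: 729.16 m
7: 713.33 m
8: 289.91 m
9: 449.10 m
10: 736.27 m
11: 300.91 m
12: 475.21 m
13: 98.90 m
14: 769.25 m
15: 172.99 m
16: 558.90 m
17: 370.30 m
18: 376.87 m
19: 109.73 m
Threshold 105 m: 13 (98.90 m) is within range.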